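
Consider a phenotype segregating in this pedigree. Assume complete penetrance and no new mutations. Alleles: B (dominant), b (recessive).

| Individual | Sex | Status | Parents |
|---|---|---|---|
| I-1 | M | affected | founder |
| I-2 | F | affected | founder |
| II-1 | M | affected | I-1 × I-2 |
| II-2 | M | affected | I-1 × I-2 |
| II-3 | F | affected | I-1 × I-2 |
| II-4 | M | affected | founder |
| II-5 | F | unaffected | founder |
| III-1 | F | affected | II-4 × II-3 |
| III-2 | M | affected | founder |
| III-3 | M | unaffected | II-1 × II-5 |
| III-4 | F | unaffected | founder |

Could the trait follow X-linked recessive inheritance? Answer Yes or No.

Yes

A consistent assignment under X-linked recessive exists: I-1 X^b Y, I-2 X^b X^b, II-1 X^b Y, II-2 X^b Y, II-3 X^b X^b, II-4 X^b Y, II-5 X^B X^B, III-1 X^b X^b, III-2 X^b Y, III-3 X^B Y, III-4 X^B X^B.
In this assignment every recorded phenotype matches its genotype and every non-founder's genotype is obtainable from its parents' genotypes, so the pedigree is consistent.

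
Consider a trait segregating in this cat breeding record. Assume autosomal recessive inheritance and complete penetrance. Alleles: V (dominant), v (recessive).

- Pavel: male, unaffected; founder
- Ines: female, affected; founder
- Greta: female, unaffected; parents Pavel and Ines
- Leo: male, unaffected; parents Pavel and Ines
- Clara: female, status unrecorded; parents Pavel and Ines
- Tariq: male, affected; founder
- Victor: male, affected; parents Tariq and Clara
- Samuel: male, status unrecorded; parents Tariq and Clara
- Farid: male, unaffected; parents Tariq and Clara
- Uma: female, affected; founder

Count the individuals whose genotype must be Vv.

Obligate heterozygotes: Greta is unaffected so carries V and received v from Ines (vv), so Greta is Vv; Leo is unaffected so carries V and received v from Ines (vv), so Leo is Vv; Clara passed V to Farid (Vv, whose v came from Tariq) and received v from Ines (vv), so Clara is Vv; Farid is unaffected so carries V and received v from Tariq (vv), so Farid is Vv.
Every other individual is either homozygous by phenotype or has at least one consistent homozygous assignment, so the count is 4.

4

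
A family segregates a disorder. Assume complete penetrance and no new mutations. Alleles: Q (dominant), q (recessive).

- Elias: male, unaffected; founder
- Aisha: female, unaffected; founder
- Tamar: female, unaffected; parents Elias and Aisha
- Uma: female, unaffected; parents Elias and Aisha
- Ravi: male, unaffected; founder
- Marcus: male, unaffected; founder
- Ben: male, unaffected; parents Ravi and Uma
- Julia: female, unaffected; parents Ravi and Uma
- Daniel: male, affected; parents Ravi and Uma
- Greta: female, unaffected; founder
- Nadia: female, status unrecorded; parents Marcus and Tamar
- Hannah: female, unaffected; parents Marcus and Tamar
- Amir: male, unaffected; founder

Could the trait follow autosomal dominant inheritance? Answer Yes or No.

Under autosomal dominant, Daniel (affected, male) cannot arise from Ravi (unaffected) × Uma (unaffected).

No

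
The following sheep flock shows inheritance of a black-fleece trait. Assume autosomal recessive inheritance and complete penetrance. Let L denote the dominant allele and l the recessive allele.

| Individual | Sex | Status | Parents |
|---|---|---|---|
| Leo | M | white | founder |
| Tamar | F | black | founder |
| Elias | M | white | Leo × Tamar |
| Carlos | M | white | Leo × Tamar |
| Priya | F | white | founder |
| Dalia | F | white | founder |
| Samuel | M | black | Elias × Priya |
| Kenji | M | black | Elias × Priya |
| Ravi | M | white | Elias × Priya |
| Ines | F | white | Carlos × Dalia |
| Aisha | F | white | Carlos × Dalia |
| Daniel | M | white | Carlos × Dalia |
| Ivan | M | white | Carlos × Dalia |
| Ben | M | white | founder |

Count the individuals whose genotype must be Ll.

Obligate heterozygotes: Elias is white so carries L and received l from Tamar (ll), so Elias is Ll; Carlos is white so carries L and received l from Tamar (ll), so Carlos is Ll; Priya is white so carries L and passed l to Samuel (ll), so Priya is Ll.
Every other individual is either homozygous by phenotype or has at least one consistent homozygous assignment, so the count is 3.

3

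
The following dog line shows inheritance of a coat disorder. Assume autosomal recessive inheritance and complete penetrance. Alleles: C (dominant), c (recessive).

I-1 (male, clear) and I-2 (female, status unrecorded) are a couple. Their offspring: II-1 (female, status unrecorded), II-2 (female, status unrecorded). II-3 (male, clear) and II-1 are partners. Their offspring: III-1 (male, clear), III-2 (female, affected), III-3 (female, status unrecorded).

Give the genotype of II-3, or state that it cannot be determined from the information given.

Cc

From phenotype alone, II-3 is CC or Cc.
II-3 is clear so carries C and passed c to III-2 (cc), so II-3 is Cc.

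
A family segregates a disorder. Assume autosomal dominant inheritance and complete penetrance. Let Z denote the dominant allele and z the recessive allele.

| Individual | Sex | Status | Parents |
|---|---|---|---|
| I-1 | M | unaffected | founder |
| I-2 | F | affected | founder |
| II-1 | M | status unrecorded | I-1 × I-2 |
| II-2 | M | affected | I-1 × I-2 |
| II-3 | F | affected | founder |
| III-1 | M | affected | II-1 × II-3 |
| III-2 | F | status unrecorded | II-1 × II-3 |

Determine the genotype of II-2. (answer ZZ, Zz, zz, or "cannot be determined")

From phenotype alone, II-2 is ZZ or Zz.
II-2 is affected so carries Z and received z from I-1 (zz), so II-2 is Zz.

Zz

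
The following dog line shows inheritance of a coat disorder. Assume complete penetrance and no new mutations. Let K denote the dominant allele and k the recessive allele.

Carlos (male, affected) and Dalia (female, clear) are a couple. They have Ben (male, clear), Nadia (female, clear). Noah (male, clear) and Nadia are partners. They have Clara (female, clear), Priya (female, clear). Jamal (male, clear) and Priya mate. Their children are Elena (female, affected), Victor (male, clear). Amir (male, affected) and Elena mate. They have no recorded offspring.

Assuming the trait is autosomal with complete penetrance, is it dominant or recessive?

recessive

Jamal and Priya are both clear yet have an affected child Elena. Under dominance, an affected child requires at least one affected parent, so the trait cannot be dominant.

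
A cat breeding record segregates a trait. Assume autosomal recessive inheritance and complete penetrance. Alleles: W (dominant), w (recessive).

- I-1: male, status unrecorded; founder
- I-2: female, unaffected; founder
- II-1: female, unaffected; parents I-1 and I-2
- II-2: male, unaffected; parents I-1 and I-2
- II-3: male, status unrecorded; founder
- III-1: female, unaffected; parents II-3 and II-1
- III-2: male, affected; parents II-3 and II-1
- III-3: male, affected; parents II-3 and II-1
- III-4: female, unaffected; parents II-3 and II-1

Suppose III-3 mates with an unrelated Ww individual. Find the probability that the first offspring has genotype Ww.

III-3 is affected, so III-3 is ww.
The cross gives 1/2 Ww : 1/2 ww, so P(offspring has genotype Ww) = 1/2.

1/2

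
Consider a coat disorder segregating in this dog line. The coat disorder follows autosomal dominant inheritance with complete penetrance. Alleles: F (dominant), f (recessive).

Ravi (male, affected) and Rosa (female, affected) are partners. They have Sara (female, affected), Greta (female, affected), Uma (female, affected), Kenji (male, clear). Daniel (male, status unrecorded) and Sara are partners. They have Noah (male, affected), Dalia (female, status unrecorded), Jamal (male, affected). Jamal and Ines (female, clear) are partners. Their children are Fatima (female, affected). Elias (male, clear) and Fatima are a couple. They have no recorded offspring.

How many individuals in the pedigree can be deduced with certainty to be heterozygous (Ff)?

Obligate heterozygotes: Ravi is affected so carries F and passed f to Kenji (ff), so Ravi is Ff; Rosa is affected so carries F and passed f to Kenji (ff), so Rosa is Ff; Fatima is affected so carries F and received f from Ines (ff), so Fatima is Ff.
Every other individual is either homozygous by phenotype or has at least one consistent homozygous assignment, so the count is 3.

3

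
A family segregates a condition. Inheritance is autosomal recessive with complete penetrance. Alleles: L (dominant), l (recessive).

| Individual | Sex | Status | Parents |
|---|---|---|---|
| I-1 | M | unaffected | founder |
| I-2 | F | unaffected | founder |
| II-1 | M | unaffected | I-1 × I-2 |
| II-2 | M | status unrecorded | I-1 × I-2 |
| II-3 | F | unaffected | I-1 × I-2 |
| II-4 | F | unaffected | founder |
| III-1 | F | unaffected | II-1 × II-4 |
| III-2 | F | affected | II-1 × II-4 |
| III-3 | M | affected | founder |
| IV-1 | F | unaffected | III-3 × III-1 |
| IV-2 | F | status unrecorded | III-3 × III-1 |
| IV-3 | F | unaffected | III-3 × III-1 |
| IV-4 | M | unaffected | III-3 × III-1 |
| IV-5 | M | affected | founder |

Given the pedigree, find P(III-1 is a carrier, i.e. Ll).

1/5

II-1 is unaffected so carries L and passed l to III-2 (ll), so II-1 is Ll.
II-4 is unaffected so carries L and passed l to III-2 (ll), so II-4 is Ll.
Their cross gives offspring ratios 1/4 LL : 1/2 Ll : 1/4 ll. Conditioning on III-1 being unaffected, P(Ll) = 1/2 / 3/4 = 2/3 before taking III-1's own offspring into account.
III-3 is affected, so III-3 is ll.
Now use III-1's offspring. Probability of each recorded status — unaffected daughter IV-1: 1/2 if III-1 is Ll, 1 if LL; unaffected daughter IV-3: 1/2 if III-1 is Ll, 1 if LL; unaffected son IV-4: 1/2 if III-1 is Ll, 1 if LL. (IV-2: equally likely either way, so uninformative.)
Bayes: P(Ll) = 2/3·1/8 / (2/3·1/8 + 1/3·1) = 1/5.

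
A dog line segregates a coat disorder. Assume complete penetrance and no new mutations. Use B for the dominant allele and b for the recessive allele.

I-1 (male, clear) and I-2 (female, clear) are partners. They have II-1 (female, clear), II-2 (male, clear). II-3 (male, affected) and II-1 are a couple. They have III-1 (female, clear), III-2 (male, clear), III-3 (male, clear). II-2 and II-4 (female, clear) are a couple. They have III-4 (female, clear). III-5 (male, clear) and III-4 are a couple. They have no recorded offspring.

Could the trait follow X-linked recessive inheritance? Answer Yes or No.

Yes

A consistent assignment under X-linked recessive exists: I-1 X^B Y, I-2 X^B X^B, II-1 X^B X^B, II-2 X^B Y, II-3 X^b Y, II-4 X^B X^B, III-1 X^B X^b, III-2 X^B Y, III-3 X^B Y, III-4 X^B X^B, III-5 X^B Y.
In this assignment every recorded phenotype matches its genotype and every non-founder's genotype is obtainable from its parents' genotypes, so the pedigree is consistent.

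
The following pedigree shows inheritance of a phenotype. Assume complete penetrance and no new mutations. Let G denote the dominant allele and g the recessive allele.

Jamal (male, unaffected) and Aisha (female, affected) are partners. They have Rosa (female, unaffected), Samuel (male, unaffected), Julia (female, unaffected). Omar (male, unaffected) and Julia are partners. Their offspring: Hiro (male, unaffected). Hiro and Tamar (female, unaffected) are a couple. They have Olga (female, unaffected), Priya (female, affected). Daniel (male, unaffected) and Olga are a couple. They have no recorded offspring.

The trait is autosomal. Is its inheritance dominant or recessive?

Hiro and Tamar are both unaffected yet have an affected child Priya. Under dominance, an affected child requires at least one affected parent, so the trait cannot be dominant.

recessive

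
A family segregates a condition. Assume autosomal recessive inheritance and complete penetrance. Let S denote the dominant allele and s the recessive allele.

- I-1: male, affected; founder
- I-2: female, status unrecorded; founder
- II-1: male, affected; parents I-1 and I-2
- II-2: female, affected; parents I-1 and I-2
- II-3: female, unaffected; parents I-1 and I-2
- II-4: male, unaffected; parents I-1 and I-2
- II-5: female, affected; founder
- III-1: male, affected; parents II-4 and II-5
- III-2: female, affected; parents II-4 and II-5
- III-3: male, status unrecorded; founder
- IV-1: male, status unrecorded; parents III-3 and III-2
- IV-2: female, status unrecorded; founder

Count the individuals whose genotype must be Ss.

3

Obligate heterozygotes: I-2 passed S to II-3 (Ss, whose s came from I-1) and passed s to II-1 (ss), so I-2 is Ss; II-3 is unaffected so carries S and received s from I-1 (ss), so II-3 is Ss; II-4 is unaffected so carries S and received s from I-1 (ss), so II-4 is Ss.
Every other individual is either homozygous by phenotype or has at least one consistent homozygous assignment, so the count is 3.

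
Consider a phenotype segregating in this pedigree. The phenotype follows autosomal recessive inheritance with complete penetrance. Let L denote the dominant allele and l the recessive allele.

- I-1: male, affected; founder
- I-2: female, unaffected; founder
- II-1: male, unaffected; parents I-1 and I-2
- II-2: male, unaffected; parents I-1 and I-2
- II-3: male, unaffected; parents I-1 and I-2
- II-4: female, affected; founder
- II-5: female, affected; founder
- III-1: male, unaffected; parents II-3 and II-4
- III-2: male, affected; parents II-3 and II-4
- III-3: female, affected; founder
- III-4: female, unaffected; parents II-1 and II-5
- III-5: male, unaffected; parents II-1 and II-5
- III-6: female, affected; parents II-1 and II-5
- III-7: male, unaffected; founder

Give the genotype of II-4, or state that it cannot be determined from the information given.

ll

II-4 is affected, so II-4 is ll.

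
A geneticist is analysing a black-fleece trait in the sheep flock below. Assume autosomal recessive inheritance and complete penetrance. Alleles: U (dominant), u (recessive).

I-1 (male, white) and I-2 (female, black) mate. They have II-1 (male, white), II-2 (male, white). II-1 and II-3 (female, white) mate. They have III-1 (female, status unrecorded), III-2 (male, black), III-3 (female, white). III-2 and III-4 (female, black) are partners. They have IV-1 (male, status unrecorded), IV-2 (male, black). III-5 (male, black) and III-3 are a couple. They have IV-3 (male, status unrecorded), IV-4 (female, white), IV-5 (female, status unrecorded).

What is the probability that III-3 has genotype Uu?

II-1 is white so carries U and received u from I-2 (uu), so II-1 is Uu.
II-3 is white so carries U and passed u to III-2 (uu), so II-3 is Uu.
Their cross gives offspring ratios 1/4 UU : 1/2 Uu : 1/4 uu. Conditioning on III-3 being white, P(Uu) = 1/2 / 3/4 = 2/3 before taking III-3's own offspring into account.
III-5 is black, so III-5 is uu.
Now use III-3's offspring. Probability of each recorded status — white daughter IV-4: 1/2 if III-3 is Uu, 1 if UU. (IV-3, IV-5: equally likely either way, so uninformative.)
Bayes: P(Uu) = 2/3·1/2 / (2/3·1/2 + 1/3·1) = 1/2.

1/2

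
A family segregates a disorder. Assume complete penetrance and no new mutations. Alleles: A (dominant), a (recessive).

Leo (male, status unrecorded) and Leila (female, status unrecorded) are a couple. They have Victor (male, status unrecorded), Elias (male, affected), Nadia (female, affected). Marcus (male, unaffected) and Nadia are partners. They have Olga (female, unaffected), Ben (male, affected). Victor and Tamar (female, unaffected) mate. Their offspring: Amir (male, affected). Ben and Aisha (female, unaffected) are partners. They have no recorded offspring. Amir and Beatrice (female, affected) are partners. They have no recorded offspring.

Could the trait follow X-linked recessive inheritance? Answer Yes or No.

A consistent assignment under X-linked recessive exists: Leo X^a Y, Leila X^A X^a, Victor X^A Y, Elias X^a Y, Nadia X^a X^a, Marcus X^A Y, Tamar X^A X^a, Olga X^A X^a, Ben X^a Y, Aisha X^A X^A, Amir X^a Y, Beatrice X^a X^a.
In this assignment every recorded phenotype matches its genotype and every non-founder's genotype is obtainable from its parents' genotypes, so the pedigree is consistent.

Yes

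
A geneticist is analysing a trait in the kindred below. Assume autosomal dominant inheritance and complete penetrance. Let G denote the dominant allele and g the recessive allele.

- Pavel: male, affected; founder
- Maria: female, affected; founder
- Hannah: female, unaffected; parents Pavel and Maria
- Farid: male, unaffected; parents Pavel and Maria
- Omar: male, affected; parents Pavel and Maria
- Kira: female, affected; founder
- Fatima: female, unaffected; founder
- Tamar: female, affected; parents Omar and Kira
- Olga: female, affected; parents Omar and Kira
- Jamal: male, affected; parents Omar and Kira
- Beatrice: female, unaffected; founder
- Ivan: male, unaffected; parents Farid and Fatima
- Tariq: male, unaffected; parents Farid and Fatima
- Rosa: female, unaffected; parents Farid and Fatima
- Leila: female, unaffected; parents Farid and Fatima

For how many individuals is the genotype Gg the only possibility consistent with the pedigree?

Obligate heterozygotes: Pavel is affected so carries G and passed g to Hannah (gg), so Pavel is Gg; Maria is affected so carries G and passed g to Hannah (gg), so Maria is Gg.
Every other individual is either homozygous by phenotype or has at least one consistent homozygous assignment, so the count is 2.

2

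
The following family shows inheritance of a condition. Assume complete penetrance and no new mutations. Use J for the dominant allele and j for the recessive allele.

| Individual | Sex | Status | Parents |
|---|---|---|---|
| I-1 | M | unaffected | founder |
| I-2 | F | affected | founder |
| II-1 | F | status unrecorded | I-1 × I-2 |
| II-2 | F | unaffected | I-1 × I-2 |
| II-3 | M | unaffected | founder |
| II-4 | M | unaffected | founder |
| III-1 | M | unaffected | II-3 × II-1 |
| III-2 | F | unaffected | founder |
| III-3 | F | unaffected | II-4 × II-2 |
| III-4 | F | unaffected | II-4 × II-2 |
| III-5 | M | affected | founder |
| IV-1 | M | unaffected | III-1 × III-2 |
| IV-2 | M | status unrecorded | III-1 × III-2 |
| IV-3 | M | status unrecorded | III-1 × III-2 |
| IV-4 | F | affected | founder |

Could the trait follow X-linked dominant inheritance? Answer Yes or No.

A consistent assignment under X-linked dominant exists: I-1 X^j Y, I-2 X^J X^j, II-1 X^J X^j, II-2 X^j X^j, II-3 X^j Y, II-4 X^j Y, III-1 X^j Y, III-2 X^j X^j, III-3 X^j X^j, III-4 X^j X^j, III-5 X^J Y, IV-1 X^j Y, IV-2 X^j Y, IV-3 X^j Y, IV-4 X^J X^J.
In this assignment every recorded phenotype matches its genotype and every non-founder's genotype is obtainable from its parents' genotypes, so the pedigree is consistent.

Yes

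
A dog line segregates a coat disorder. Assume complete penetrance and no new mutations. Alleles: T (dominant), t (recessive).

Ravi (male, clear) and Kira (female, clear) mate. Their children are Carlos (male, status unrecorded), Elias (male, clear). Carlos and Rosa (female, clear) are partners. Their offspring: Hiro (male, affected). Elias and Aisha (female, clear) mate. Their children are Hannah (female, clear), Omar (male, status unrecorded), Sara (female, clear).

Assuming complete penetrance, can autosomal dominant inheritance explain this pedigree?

No assignment of genotypes under autosomal dominant satisfies every parent–offspring relationship, so the pedigree is inconsistent.

No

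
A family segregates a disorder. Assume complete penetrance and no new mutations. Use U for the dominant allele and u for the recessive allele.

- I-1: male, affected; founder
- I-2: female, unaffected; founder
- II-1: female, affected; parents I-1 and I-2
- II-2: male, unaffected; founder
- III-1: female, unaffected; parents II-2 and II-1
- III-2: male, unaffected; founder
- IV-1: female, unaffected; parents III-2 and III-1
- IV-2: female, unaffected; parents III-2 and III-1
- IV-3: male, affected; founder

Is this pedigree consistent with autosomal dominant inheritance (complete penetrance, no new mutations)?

A consistent assignment under autosomal dominant exists: I-1 UU, I-2 uu, II-1 Uu, II-2 uu, III-1 uu, III-2 uu, IV-1 uu, IV-2 uu, IV-3 UU.
In this assignment every recorded phenotype matches its genotype and every non-founder's genotype is obtainable from its parents' genotypes, so the pedigree is consistent.

Yes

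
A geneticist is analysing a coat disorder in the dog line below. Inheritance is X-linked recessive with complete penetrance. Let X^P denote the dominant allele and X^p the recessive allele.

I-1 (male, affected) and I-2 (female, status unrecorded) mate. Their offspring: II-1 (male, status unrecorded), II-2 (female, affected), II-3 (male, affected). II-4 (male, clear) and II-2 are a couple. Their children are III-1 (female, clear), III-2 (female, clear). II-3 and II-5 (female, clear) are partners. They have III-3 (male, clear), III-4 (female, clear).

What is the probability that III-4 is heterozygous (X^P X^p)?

III-4 is clear so carries P and received p from II-3 (X^p Y), so III-4 is X^P X^p, giving P(X^P X^p) = 1.

1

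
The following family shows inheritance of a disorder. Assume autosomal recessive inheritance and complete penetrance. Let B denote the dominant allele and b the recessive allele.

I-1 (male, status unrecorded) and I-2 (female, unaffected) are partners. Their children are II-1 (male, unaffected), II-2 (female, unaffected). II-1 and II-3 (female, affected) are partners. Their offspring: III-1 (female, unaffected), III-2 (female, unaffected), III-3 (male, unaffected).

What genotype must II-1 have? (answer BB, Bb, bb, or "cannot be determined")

cannot be determined

II-1's phenotype allows BB or Bb, and no parent or child forces a single allele at both positions; consistent genotype assignments exist with II-1 as BB or Bb.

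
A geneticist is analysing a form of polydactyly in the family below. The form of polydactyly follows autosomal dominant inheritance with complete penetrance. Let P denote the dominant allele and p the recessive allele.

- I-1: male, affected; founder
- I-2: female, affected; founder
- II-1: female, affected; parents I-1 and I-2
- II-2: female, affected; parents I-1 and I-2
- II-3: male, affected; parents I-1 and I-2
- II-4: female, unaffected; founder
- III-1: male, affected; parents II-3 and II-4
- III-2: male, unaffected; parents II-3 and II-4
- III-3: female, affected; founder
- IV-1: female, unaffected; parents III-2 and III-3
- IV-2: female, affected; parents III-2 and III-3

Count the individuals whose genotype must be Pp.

4

Obligate heterozygotes: II-3 is affected so carries P and passed p to III-2 (pp), so II-3 is Pp; III-1 is affected so carries P and received p from II-4 (pp), so III-1 is Pp; III-3 is affected so carries P and passed p to IV-1 (pp), so III-3 is Pp; IV-2 is affected so carries P and received p from III-2 (pp), so IV-2 is Pp.
Every other individual is either homozygous by phenotype or has at least one consistent homozygous assignment, so the count is 4.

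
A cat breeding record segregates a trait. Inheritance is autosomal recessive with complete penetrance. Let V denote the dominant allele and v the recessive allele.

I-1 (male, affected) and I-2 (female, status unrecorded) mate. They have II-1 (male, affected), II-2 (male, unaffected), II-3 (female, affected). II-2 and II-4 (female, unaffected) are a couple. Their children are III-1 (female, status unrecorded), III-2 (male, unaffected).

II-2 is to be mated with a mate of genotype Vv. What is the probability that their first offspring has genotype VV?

1/4

II-2 is unaffected so carries V and received v from I-1 (vv), so II-2 is Vv.
The cross gives 1/4 VV : 1/2 Vv : 1/4 vv, so P(offspring has genotype VV) = 1/4.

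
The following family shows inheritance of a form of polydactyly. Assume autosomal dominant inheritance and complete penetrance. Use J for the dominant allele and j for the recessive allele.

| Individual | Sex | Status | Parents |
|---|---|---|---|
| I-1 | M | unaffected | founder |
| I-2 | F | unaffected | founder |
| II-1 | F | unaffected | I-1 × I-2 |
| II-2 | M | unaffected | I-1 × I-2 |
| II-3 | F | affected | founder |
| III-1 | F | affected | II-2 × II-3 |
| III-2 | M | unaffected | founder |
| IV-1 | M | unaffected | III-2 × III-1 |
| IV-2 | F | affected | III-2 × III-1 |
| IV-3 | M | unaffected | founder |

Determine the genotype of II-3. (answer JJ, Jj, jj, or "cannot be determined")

II-3's phenotype allows JJ or Jj, and no parent or child forces a single allele at both positions; consistent genotype assignments exist with II-3 as JJ or Jj.

cannot be determined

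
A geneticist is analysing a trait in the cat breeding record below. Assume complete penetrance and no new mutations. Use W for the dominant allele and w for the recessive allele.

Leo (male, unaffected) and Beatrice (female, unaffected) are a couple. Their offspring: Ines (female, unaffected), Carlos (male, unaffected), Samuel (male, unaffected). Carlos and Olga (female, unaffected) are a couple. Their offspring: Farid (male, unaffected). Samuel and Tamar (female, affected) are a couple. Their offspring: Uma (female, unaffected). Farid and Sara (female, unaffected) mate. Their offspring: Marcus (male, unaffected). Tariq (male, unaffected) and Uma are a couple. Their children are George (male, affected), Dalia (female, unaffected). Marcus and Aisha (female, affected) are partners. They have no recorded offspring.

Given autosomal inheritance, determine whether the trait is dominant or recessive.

recessive

Tariq and Uma are both unaffected yet have an affected child George. Under dominance, an affected child requires at least one affected parent, so the trait cannot be dominant.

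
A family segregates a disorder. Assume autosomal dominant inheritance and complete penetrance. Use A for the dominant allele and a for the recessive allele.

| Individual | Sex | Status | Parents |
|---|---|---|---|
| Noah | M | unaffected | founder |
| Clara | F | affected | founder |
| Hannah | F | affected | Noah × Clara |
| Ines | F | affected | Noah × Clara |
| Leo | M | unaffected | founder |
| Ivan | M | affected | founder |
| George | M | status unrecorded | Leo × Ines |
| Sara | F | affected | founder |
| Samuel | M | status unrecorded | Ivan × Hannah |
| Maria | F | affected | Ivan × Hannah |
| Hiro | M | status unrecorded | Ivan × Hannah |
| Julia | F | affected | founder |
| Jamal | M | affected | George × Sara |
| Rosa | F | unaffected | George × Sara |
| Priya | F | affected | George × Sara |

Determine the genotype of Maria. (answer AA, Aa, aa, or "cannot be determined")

Maria's phenotype allows AA or Aa, and no parent or child forces a single allele at both positions; consistent genotype assignments exist with Maria as AA or Aa.

cannot be determined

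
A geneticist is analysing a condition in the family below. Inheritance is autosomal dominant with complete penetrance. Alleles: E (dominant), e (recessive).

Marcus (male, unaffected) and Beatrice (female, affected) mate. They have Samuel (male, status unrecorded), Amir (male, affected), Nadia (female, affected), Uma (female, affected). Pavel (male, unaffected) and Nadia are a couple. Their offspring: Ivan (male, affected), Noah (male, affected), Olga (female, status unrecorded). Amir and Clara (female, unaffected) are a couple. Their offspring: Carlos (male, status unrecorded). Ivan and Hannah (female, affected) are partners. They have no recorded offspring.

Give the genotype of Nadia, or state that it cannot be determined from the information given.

From phenotype alone, Nadia is EE or Ee.
Nadia is affected so carries E and received e from Marcus (ee), so Nadia is Ee.

Ee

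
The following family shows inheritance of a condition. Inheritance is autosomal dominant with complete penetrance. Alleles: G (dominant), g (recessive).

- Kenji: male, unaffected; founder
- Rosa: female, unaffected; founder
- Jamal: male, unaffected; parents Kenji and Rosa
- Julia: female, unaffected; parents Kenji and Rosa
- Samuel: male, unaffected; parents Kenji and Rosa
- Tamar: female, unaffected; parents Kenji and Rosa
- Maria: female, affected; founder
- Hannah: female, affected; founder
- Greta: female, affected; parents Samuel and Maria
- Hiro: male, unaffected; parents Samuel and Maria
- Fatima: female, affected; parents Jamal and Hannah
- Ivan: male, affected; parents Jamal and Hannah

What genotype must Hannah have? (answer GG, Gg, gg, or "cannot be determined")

Hannah's phenotype allows GG or Gg, and no parent or child forces a single allele at both positions; consistent genotype assignments exist with Hannah as GG or Gg.

cannot be determined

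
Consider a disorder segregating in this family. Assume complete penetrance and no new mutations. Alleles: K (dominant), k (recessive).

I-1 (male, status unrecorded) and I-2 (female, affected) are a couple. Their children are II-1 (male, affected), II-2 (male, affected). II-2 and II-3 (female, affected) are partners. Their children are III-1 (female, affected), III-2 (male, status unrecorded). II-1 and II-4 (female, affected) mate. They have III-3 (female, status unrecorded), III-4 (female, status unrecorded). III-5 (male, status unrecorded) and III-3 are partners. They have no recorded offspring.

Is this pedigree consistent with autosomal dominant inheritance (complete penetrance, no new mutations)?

A consistent assignment under autosomal dominant exists: I-1 KK, I-2 KK, II-1 KK, II-2 KK, II-3 KK, II-4 KK, III-1 KK, III-2 KK, III-3 KK, III-4 KK, III-5 KK.
In this assignment every recorded phenotype matches its genotype and every non-founder's genotype is obtainable from its parents' genotypes, so the pedigree is consistent.

Yes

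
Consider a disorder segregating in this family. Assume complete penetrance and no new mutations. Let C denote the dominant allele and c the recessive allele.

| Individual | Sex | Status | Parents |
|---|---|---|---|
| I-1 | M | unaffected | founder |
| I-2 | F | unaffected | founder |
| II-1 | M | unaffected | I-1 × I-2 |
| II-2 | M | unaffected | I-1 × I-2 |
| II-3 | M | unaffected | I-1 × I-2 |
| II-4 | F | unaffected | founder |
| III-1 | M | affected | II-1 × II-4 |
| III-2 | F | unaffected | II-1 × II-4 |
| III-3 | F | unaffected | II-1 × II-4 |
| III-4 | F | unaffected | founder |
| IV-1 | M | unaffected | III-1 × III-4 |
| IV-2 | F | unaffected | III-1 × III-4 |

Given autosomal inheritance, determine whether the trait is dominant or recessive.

II-1 and II-4 are both unaffected yet have an affected child III-1. Under dominance, an affected child requires at least one affected parent, so the trait cannot be dominant.

recessive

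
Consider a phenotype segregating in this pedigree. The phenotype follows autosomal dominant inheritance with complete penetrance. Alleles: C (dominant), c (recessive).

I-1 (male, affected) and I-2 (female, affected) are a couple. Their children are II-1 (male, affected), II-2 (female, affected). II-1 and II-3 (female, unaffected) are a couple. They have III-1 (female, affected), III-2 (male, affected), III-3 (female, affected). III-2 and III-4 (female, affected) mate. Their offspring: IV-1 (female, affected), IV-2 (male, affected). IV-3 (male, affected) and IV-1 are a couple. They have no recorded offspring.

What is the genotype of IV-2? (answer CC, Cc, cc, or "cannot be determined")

cannot be determined

IV-2's phenotype allows CC or Cc, and no parent or child forces a single allele at both positions; consistent genotype assignments exist with IV-2 as CC or Cc.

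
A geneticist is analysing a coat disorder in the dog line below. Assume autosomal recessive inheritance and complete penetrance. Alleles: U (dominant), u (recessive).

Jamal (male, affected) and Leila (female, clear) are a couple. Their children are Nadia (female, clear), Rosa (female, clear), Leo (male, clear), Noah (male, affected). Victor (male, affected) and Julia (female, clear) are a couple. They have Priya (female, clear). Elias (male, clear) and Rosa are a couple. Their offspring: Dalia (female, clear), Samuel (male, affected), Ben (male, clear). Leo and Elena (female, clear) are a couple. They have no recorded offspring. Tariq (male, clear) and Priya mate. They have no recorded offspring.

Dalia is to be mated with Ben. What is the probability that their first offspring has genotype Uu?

Elias is clear so carries U and passed u to Samuel (uu), so Elias is Uu.
Rosa is clear so carries U and received u from Jamal (uu), so Rosa is Uu.
Dalia is a clear offspring of Elias (Uu) × Rosa (Uu), whose cross gives 1/4 UU : 1/2 Uu : 1/4 uu; conditioning on being clear, Dalia is UU with probability 1/3, Uu with probability 2/3.
Ben is a clear offspring of Elias (Uu) × Rosa (Uu), whose cross gives 1/4 UU : 1/2 Uu : 1/4 uu; conditioning on being clear, Ben is UU with probability 1/3, Uu with probability 2/3.
Summing over parental genotype combinations, P(offspring has genotype Uu) = 2/9·1/2 + 2/9·1/2 + 4/9·1/2 = 4/9.

4/9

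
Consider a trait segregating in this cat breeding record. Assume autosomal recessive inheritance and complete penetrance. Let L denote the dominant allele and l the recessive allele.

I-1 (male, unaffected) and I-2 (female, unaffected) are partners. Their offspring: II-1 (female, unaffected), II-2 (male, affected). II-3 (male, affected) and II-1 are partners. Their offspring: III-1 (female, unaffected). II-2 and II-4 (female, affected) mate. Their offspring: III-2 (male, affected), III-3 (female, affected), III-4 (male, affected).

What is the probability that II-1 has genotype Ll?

I-1 is unaffected so carries L and passed l to II-2 (ll), so I-1 is Ll.
I-2 is unaffected so carries L and passed l to II-2 (ll), so I-2 is Ll.
Their cross gives offspring ratios 1/4 LL : 1/2 Ll : 1/4 ll. Conditioning on II-1 being unaffected, P(Ll) = 1/2 / 3/4 = 2/3 before taking II-1's own offspring into account.
II-3 is affected, so II-3 is ll.
Now use II-1's offspring. Probability of each recorded status — unaffected daughter III-1: 1/2 if II-1 is Ll, 1 if LL.
Bayes: P(Ll) = 2/3·1/2 / (2/3·1/2 + 1/3·1) = 1/2.

1/2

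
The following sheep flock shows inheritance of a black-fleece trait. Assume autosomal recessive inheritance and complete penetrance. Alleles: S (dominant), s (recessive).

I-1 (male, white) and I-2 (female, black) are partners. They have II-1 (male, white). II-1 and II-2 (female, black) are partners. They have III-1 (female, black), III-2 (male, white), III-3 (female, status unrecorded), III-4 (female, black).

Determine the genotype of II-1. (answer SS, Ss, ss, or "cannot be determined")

From phenotype alone, II-1 is SS or Ss.
II-1 is white so carries S and received s from I-2 (ss), so II-1 is Ss.

Ss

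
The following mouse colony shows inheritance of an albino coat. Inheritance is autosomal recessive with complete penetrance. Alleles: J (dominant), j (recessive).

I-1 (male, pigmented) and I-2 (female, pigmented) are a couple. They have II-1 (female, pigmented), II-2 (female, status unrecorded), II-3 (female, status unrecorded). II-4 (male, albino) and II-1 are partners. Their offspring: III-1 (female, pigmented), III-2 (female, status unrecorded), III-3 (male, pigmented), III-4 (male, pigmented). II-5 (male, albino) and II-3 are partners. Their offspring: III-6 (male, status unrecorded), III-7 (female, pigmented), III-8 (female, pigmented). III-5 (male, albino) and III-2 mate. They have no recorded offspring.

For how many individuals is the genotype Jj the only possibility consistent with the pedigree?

5

Obligate heterozygotes: III-1 is pigmented so carries J and received j from II-4 (jj), so III-1 is Jj; III-3 is pigmented so carries J and received j from II-4 (jj), so III-3 is Jj; III-4 is pigmented so carries J and received j from II-4 (jj), so III-4 is Jj; III-7 is pigmented so carries J and received j from II-5 (jj), so III-7 is Jj; III-8 is pigmented so carries J and received j from II-5 (jj), so III-8 is Jj.
Every other individual is either homozygous by phenotype or has at least one consistent homozygous assignment, so the count is 5.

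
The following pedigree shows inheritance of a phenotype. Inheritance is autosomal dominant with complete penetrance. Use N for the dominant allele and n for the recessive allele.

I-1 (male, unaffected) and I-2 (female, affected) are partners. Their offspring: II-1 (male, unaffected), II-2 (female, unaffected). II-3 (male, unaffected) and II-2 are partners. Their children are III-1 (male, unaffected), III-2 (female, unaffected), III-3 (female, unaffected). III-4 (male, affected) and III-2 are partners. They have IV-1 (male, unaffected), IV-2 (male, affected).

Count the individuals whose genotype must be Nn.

3

Obligate heterozygotes: I-2 is affected so carries N and passed n to II-1 (nn), so I-2 is Nn; III-4 is affected so carries N and passed n to IV-1 (nn), so III-4 is Nn; IV-2 is affected so carries N and received n from III-2 (nn), so IV-2 is Nn.
Every other individual is either homozygous by phenotype or has at least one consistent homozygous assignment, so the count is 3.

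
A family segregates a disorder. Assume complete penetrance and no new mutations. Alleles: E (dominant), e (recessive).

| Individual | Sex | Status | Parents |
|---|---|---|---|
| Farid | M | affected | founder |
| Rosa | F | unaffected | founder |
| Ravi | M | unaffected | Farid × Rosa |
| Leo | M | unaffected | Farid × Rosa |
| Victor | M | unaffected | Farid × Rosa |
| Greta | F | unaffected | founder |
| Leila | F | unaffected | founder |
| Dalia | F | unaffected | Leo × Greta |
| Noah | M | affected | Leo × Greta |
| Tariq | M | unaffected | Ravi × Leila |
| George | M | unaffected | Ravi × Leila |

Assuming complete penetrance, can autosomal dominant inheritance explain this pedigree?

No

Under autosomal dominant, Noah (affected, male) cannot arise from Leo (unaffected) × Greta (unaffected).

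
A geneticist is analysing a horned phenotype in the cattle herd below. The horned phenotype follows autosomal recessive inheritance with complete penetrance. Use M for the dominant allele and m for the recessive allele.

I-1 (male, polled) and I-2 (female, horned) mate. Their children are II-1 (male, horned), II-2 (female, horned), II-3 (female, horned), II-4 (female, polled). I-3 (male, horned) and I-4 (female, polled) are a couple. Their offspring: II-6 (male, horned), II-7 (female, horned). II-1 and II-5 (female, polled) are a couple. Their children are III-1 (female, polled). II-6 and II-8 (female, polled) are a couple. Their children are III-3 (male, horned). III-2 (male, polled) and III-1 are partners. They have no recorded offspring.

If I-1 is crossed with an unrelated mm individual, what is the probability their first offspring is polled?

1/2

I-1 is polled so carries M and passed m to II-1 (mm), so I-1 is Mm.
The cross gives 1/2 Mm : 1/2 mm, so P(offspring is polled) = 1/2.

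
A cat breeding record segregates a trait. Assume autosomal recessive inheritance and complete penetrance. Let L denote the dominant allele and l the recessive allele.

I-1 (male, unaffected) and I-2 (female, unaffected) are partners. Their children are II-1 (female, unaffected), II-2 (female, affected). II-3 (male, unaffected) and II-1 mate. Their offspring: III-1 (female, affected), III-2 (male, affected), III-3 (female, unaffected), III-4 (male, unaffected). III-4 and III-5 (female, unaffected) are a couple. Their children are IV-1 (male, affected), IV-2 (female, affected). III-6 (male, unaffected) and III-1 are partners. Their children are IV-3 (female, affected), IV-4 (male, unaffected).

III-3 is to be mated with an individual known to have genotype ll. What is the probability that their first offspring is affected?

1/3

II-3 is unaffected so carries L and passed l to III-1 (ll), so II-3 is Ll.
II-1 is unaffected so carries L and passed l to III-1 (ll), so II-1 is Ll.
III-3 is an unaffected offspring of II-3 (Ll) × II-1 (Ll), whose cross gives 1/4 LL : 1/2 Ll : 1/4 ll; conditioning on being unaffected, III-3 is LL with probability 1/3, Ll with probability 2/3.
Summing over parental genotype combinations, P(offspring is affected) = 2/3·1/2 = 1/3.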